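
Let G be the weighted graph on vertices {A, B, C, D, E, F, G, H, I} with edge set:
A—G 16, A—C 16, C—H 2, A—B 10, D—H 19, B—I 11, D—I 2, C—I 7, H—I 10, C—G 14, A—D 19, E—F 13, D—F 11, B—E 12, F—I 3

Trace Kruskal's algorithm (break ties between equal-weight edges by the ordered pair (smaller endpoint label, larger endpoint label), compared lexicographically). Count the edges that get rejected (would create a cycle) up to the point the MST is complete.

Sort edges by weight, then run Kruskal:
C—H (2): add — endpoints in different components.
D—I (2): add — endpoints in different components.
F—I (3): add — endpoints in different components.
C—I (7): add — endpoints in different components.
A—B (10): add — endpoints in different components.
H—I (10): skip — H and I already connected.
B—I (11): add — endpoints in different components.
D—F (11): skip — D and F already connected.
B—E (12): add — endpoints in different components.
E—F (13): skip — E and F already connected.
C—G (14): add — endpoints in different components.
Edges rejected before the tree was complete: 3.

3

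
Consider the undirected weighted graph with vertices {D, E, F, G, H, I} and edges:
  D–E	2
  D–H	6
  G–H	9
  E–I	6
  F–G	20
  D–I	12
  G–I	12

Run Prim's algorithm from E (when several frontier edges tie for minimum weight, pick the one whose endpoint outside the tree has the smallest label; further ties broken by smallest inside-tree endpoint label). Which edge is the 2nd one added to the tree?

Prim's algorithm from E:
Step 1: frontier [D–E 2, E–I 6] → take D–E (2); add D.
Step 2: frontier [D–H 6, D–I 12, E–I 6] → take D–H (6); add H.
Step 3: frontier [D–I 12, E–I 6, G–H 9] → take E–I (6); add I.
Step 4: frontier [G–H 9, G–I 12] → take G–H (9); add G.
Step 5: frontier [F–G 20] → take F–G (20); add F.
The 2nd edge added is D–H.

D-H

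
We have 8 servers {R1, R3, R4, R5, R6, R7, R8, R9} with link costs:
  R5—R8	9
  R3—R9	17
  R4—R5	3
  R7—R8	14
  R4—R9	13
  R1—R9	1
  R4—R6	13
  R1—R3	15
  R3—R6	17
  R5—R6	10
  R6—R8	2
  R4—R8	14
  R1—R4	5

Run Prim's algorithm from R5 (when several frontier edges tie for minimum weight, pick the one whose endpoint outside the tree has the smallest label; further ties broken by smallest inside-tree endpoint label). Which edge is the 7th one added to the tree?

Grow the tree from R5 using Prim:
Step 1: frontier [R4—R5 3, R5—R8 9, R5—R6 10] → take R4—R5 (3); add R4.
Step 2: frontier [R1—R4 5, R4—R6 13, R4—R9 13, R4—R8 14, R5—R8 9, R5—R6 10] → take R1—R4 (5); add R1.
Step 3: frontier [R1—R9 1, R1—R3 15, R4—R6 13, R4—R9 13, R4—R8 14, R5—R8 9, R5—R6 10] → take R1—R9 (1); add R9.
Step 4: frontier [R1—R3 15, R4—R6 13, R4—R8 14, R5—R8 9, R5—R6 10, R3—R9 17] → take R5—R8 (9); add R8.
Step 5: frontier [R1—R3 15, R4—R6 13, R5—R6 10, R6—R8 2, R7—R8 14, R3—R9 17] → take R6—R8 (2); add R6.
Step 6: frontier [R1—R3 15, R3—R6 17, R7—R8 14, R3—R9 17] → take R7—R8 (14); add R7.
Step 7: frontier [R1—R3 15, R3—R6 17, R3—R9 17] → take R1—R3 (15); add R3.
The 7th edge added is R1—R3.

R1-R3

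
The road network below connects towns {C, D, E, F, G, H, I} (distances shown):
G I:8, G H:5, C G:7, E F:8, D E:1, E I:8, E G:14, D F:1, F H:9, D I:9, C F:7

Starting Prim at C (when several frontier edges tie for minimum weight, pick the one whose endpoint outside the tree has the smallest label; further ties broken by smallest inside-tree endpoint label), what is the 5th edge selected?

G-H

Grow the tree from C using Prim:
Step 1: frontier [C F 7, C G 7] → take C F (7); add F.
Step 2: frontier [C G 7, D F 1, E F 8, F H 9] → take D F (1); add D.
Step 3: frontier [C G 7, D E 1, D I 9, E F 8, F H 9] → take D E (1); add E.
Step 4: frontier [C G 7, D I 9, E I 8, E G 14, F H 9] → take C G (7); add G.
Step 5: frontier [D I 9, E I 8, F H 9, G H 5, G I 8] → take G H (5); add H.
Step 6: frontier [D I 9, E I 8, G I 8] → take E I (8); add I.
The 5th edge added is G H.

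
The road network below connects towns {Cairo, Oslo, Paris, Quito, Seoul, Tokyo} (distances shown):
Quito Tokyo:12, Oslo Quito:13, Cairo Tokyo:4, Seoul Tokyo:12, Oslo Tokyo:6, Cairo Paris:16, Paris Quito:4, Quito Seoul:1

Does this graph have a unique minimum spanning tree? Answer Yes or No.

No

Kruskal: consider edges lightest-first.
Quito Seoul (1): add. Components now {Oslo} {Quito,Seoul} {Tokyo} {Cairo} {Paris}
Cairo Tokyo (4): add. Components now {Oslo} {Quito,Seoul} {Cairo,Tokyo} {Paris}
Paris Quito (4): add. Components now {Oslo} {Paris,Quito,Seoul} {Cairo,Tokyo}
Oslo Tokyo (6): add. Components now {Cairo,Oslo,Tokyo} {Paris,Quito,Seoul}
Quito Tokyo (12): add. Components now {Cairo,Oslo,Paris,Quito,Seoul,Tokyo}
Non-tree edge Seoul Tokyo has weight 12, equal to the heaviest edge on its tree cycle — swapping gives another MST of the same weight. Not unique.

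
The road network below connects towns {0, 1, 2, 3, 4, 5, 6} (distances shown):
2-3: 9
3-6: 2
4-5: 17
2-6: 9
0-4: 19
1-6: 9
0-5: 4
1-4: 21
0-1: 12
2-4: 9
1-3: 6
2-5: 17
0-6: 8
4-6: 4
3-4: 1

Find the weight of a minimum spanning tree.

30

Kruskal: consider edges lightest-first.
3-4 (1): add — endpoints in different components.
3-6 (2): add — endpoints in different components.
0-5 (4): add — endpoints in different components.
4-6 (4): skip — 4 and 6 already connected.
1-3 (6): add — endpoints in different components.
0-6 (8): add — endpoints in different components.
1-6 (9): skip — 1 and 6 already connected.
2-3 (9): add — endpoints in different components.
MST edges: 3-4, 3-6, 0-5, 1-3, 0-6, 2-3; total weight 1+2+4+6+8+9 = 30.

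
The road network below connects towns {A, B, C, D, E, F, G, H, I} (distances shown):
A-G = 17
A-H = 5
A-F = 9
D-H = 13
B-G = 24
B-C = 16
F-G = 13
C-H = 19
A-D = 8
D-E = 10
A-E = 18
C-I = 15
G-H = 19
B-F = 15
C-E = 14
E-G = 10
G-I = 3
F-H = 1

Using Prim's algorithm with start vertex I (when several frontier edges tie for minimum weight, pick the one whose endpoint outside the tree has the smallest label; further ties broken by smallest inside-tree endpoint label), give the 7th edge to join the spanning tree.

Prim's algorithm from I:
Step 1: cheapest edge leaving the tree is G-I (3); add G.
Step 2: cheapest edge leaving the tree is E-G (10); add E.
Step 3: cheapest edge leaving the tree is D-E (10); add D.
Step 4: cheapest edge leaving the tree is A-D (8); add A.
Step 5: cheapest edge leaving the tree is A-H (5); add H.
Step 6: cheapest edge leaving the tree is F-H (1); add F.
Step 7: cheapest edge leaving the tree is C-E (14); add C.
Step 8: cheapest edge leaving the tree is B-F (15); add B.
The 7th edge added is C-E.

C-E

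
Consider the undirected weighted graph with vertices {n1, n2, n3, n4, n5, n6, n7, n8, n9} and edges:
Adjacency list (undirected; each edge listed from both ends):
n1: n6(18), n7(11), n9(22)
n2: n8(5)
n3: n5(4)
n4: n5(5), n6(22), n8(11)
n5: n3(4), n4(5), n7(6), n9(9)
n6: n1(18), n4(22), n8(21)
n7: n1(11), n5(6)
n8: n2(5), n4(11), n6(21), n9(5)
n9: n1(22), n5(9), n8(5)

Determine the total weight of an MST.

Kruskal's algorithm — process edges by increasing weight (ties by edge label):
n3—n5 (4): add — endpoints in different components.
n2—n8 (5): add — endpoints in different components.
n4—n5 (5): add — endpoints in different components.
n8—n9 (5): add — endpoints in different components.
n5—n7 (6): add — endpoints in different components.
n5—n9 (9): add — endpoints in different components.
n1—n7 (11): add — endpoints in different components.
n4—n8 (11): skip — n4 and n8 already connected.
n1—n6 (18): add — endpoints in different components.
MST edges: n3—n5, n2—n8, n4—n5, n8—n9, n5—n7, n5—n9, n1—n7, n1—n6; total weight 4+5+5+5+6+9+11+18 = 63.

63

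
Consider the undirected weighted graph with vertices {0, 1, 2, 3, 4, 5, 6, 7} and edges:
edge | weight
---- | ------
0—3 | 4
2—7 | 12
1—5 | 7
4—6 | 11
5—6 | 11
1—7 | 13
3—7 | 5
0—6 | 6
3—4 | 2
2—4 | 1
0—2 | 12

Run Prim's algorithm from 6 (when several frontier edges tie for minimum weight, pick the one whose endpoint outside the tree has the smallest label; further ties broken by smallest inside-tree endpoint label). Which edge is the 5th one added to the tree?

3-7

Prim's algorithm from 6:
Step 1: cheapest edge leaving the tree is 0—6 (6); add 0.
Step 2: cheapest edge leaving the tree is 0—3 (4); add 3.
Step 3: cheapest edge leaving the tree is 3—4 (2); add 4.
Step 4: cheapest edge leaving the tree is 2—4 (1); add 2.
Step 5: cheapest edge leaving the tree is 3—7 (5); add 7.
Step 6: cheapest edge leaving the tree is 5—6 (11); add 5.
Step 7: cheapest edge leaving the tree is 1—5 (7); add 1.
The 5th edge added is 3—7.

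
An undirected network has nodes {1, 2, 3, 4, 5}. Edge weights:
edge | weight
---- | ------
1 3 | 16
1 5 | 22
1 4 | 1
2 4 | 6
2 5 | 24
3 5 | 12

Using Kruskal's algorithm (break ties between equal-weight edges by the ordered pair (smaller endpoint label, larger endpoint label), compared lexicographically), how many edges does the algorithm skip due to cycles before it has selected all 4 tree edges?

Kruskal's algorithm — process edges by increasing weight (ties by edge label):
1 4 (1): add. Components now {1,4} {2} {3} {5}
2 4 (6): add. Components now {1,2,4} {3} {5}
3 5 (12): add. Components now {1,2,4} {3,5}
1 3 (16): add. Components now {1,2,3,4,5}
Edges rejected before the tree was complete: 0.

0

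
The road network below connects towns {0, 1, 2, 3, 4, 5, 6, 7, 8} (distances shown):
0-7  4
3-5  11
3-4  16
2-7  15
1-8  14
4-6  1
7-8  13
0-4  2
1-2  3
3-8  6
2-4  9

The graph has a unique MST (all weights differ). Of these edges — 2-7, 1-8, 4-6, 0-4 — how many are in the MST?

2

Kruskal: consider edges lightest-first.
4-6 (1): add — endpoints in different components.
0-4 (2): add — endpoints in different components.
1-2 (3): add — endpoints in different components.
0-7 (4): add — endpoints in different components.
3-8 (6): add — endpoints in different components.
2-4 (9): add — endpoints in different components.
3-5 (11): add — endpoints in different components.
7-8 (13): add — endpoints in different components.
MST edge set: {4-6, 0-4, 1-2, 0-7, 3-8, 2-4, 3-5, 7-8}.
Of the listed edges, {4-6, 0-4} are in the MST → 2.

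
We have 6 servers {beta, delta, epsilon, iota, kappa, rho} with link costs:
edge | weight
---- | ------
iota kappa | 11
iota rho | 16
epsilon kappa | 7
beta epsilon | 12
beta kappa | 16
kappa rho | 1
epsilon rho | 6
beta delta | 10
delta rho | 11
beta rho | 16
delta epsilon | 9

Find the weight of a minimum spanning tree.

Prim, starting at kappa.
Step 1: frontier [kappa rho 1, epsilon kappa 7, iota kappa 11, beta kappa 16] → take kappa rho (1); add rho.
Step 2: frontier [epsilon kappa 7, iota kappa 11, beta kappa 16, epsilon rho 6, delta rho 11, beta rho 16, iota rho 16] → take epsilon rho (6); add epsilon.
Step 3: frontier [delta epsilon 9, beta epsilon 12, iota kappa 11, beta kappa 16, delta rho 11, beta rho 16, iota rho 16] → take delta epsilon (9); add delta.
Step 4: frontier [beta delta 10, beta epsilon 12, iota kappa 11, beta kappa 16, beta rho 16, iota rho 16] → take beta delta (10); add beta.
Step 5: frontier [iota kappa 11, iota rho 16] → take iota kappa (11); add iota.
MST edges: kappa rho, epsilon rho, delta epsilon, beta delta, iota kappa; total weight 1+6+9+10+11 = 37.

37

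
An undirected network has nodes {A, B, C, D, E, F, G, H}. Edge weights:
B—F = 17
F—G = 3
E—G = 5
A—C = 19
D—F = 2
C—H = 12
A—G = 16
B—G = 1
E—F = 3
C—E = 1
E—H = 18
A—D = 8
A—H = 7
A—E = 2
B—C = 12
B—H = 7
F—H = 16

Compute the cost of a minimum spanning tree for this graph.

19

Grow the tree from F using Prim:
Step 1: cheapest edge leaving the tree is D—F (2); add D.
Step 2: cheapest edge leaving the tree is E—F (3); add E.
Step 3: cheapest edge leaving the tree is C—E (1); add C.
Step 4: cheapest edge leaving the tree is A—E (2); add A.
Step 5: cheapest edge leaving the tree is F—G (3); add G.
Step 6: cheapest edge leaving the tree is B—G (1); add B.
Step 7: cheapest edge leaving the tree is A—H (7); add H.
MST edges: D—F, E—F, C—E, A—E, F—G, B—G, A—H; total weight 2+3+1+2+3+1+7 = 19.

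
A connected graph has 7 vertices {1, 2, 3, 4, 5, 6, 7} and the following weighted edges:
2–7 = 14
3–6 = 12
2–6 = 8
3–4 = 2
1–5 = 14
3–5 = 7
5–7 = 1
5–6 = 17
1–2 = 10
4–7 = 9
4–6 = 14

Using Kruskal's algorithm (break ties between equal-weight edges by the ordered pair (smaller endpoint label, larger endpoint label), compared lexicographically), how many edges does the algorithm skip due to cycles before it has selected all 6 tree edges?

1

Sort edges by weight, then run Kruskal:
5–7 (1): add. Components now {1} {2} {3} {4} {5,7} {6}
3–4 (2): add. Components now {1} {2} {3,4} {5,7} {6}
3–5 (7): add. Components now {1} {2} {3,4,5,7} {6}
2–6 (8): add. Components now {1} {2,6} {3,4,5,7}
4–7 (9): skip — 4 and 7 already connected.
1–2 (10): add. Components now {1,2,6} {3,4,5,7}
3–6 (12): add. Components now {1,2,3,4,5,6,7}
Edges rejected before the tree was complete: 1.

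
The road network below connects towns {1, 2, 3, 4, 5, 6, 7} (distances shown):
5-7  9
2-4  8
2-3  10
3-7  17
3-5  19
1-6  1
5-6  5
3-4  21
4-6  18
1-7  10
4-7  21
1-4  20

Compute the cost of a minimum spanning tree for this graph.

50

Kruskal: consider edges lightest-first.
1-6 (1): add. Components now {1,6} {2} {3} {4} {5} {7}
5-6 (5): add. Components now {1,5,6} {2} {3} {4} {7}
2-4 (8): add. Components now {1,5,6} {2,4} {3} {7}
5-7 (9): add. Components now {1,5,6,7} {2,4} {3}
1-7 (10): skip — 1 and 7 already connected.
2-3 (10): add. Components now {1,5,6,7} {2,3,4}
3-7 (17): add. Components now {1,2,3,4,5,6,7}
MST edges: 1-6, 5-6, 2-4, 5-7, 2-3, 3-7; total weight 1+5+8+9+10+17 = 50.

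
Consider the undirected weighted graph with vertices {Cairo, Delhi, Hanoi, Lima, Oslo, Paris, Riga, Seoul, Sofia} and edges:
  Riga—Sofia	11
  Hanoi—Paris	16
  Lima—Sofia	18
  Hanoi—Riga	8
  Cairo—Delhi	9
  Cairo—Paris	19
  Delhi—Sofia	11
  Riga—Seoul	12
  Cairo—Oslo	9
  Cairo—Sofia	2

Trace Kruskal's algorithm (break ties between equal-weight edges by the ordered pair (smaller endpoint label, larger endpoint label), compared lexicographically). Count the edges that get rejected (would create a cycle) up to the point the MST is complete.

1

Kruskal's algorithm — process edges by increasing weight (ties by edge label):
Cairo—Sofia (2): add — endpoints in different components.
Hanoi—Riga (8): add — endpoints in different components.
Cairo—Delhi (9): add — endpoints in different components.
Cairo—Oslo (9): add — endpoints in different components.
Delhi—Sofia (11): skip — Sofia and Delhi already connected.
Riga—Sofia (11): add — endpoints in different components.
Riga—Seoul (12): add — endpoints in different components.
Hanoi—Paris (16): add — endpoints in different components.
Lima—Sofia (18): add — endpoints in different components.
Edges rejected before the tree was complete: 1.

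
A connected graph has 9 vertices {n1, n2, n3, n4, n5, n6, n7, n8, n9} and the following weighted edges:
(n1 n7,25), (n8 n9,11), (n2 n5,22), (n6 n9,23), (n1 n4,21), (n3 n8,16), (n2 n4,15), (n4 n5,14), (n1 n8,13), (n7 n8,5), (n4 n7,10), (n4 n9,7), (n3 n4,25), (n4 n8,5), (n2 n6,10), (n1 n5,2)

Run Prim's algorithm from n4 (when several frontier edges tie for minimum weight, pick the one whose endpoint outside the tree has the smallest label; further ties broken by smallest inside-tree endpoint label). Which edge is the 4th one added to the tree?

n1-n8

Prim, starting at n4.
Step 1: cheapest edge leaving the tree is n4 n8 (5); add n8.
Step 2: cheapest edge leaving the tree is n7 n8 (5); add n7.
Step 3: cheapest edge leaving the tree is n4 n9 (7); add n9.
Step 4: cheapest edge leaving the tree is n1 n8 (13); add n1.
Step 5: cheapest edge leaving the tree is n1 n5 (2); add n5.
Step 6: cheapest edge leaving the tree is n2 n4 (15); add n2.
Step 7: cheapest edge leaving the tree is n2 n6 (10); add n6.
Step 8: cheapest edge leaving the tree is n3 n8 (16); add n3.
The 4th edge added is n1 n8.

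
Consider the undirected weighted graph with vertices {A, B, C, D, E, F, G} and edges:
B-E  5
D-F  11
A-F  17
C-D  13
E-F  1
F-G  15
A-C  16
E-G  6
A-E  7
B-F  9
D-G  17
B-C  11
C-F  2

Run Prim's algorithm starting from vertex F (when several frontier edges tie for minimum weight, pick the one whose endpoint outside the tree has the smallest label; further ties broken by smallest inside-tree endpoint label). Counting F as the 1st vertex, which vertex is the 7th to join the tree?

Grow the tree from F using Prim:
Step 1: cheapest edge leaving the tree is E-F (1); add E.
Step 2: cheapest edge leaving the tree is C-F (2); add C.
Step 3: cheapest edge leaving the tree is B-E (5); add B.
Step 4: cheapest edge leaving the tree is E-G (6); add G.
Step 5: cheapest edge leaving the tree is A-E (7); add A.
Step 6: cheapest edge leaving the tree is D-F (11); add D.
Vertex order: F, E, C, B, G, A, D. The 7th vertex is D.

D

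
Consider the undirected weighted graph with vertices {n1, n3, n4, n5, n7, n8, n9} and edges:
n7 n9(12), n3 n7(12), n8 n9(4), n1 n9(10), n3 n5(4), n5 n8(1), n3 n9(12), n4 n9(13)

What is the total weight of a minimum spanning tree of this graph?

44

Kruskal: consider edges lightest-first.
n5 n8 (1): add. Components now {n5,n8} {n4} {n1} {n3} {n9} {n7}
n3 n5 (4): add. Components now {n3,n5,n8} {n4} {n1} {n9} {n7}
n8 n9 (4): add. Components now {n3,n5,n8,n9} {n4} {n1} {n7}
n1 n9 (10): add. Components now {n1,n3,n5,n8,n9} {n4} {n7}
n3 n7 (12): add. Components now {n1,n3,n5,n7,n8,n9} {n4}
n3 n9 (12): skip — n3 and n9 already connected.
n7 n9 (12): skip — n9 and n7 already connected.
n4 n9 (13): add. Components now {n1,n3,n4,n5,n7,n8,n9}
MST edges: n5 n8, n3 n5, n8 n9, n1 n9, n3 n7, n4 n9; total weight 1+4+4+10+12+13 = 44.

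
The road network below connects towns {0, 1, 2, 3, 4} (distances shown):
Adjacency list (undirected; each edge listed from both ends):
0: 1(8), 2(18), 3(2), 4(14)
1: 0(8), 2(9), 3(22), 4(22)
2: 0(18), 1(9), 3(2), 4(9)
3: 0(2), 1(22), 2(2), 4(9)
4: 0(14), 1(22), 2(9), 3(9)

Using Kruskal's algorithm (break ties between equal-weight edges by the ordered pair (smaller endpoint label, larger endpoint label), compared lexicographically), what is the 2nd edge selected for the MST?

Kruskal: consider edges lightest-first.
0-3 (2): add — endpoints in different components.
2-3 (2): add — endpoints in different components.
0-1 (8): add — endpoints in different components.
1-2 (9): skip — 1 and 2 already connected.
2-4 (9): add — endpoints in different components.
The 2nd edge added is 2-3.

2-3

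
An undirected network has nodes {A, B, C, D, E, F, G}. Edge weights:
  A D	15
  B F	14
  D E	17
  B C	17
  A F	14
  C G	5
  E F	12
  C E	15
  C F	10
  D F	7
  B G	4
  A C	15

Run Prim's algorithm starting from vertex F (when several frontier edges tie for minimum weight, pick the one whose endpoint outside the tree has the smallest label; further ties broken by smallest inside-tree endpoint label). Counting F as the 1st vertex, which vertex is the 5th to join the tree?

B

Prim's algorithm from F:
Step 1: cheapest edge leaving the tree is D F (7); add D.
Step 2: cheapest edge leaving the tree is C F (10); add C.
Step 3: cheapest edge leaving the tree is C G (5); add G.
Step 4: cheapest edge leaving the tree is B G (4); add B.
Step 5: cheapest edge leaving the tree is E F (12); add E.
Step 6: cheapest edge leaving the tree is A F (14); add A.
Vertex order: F, D, C, G, B, E, A. The 5th vertex is B.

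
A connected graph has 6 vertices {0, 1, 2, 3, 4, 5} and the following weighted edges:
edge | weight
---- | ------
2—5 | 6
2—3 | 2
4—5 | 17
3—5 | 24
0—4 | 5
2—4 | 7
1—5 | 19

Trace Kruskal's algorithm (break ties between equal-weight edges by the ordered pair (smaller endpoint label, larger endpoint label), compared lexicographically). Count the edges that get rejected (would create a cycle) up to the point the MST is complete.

1

Sort edges by weight, then run Kruskal:
2—3 (2): add — endpoints in different components.
0—4 (5): add — endpoints in different components.
2—5 (6): add — endpoints in different components.
2—4 (7): add — endpoints in different components.
4—5 (17): skip — 4 and 5 already connected.
1—5 (19): add — endpoints in different components.
Edges rejected before the tree was complete: 1.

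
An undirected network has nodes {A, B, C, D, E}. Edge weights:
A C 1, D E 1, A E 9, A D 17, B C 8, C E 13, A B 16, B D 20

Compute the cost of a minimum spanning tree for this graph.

19

Prim's algorithm from A:
Step 1: cheapest edge leaving the tree is A C (1); add C.
Step 2: cheapest edge leaving the tree is B C (8); add B.
Step 3: cheapest edge leaving the tree is A E (9); add E.
Step 4: cheapest edge leaving the tree is D E (1); add D.
MST edges: A C, B C, A E, D E; total weight 1+8+9+1 = 19.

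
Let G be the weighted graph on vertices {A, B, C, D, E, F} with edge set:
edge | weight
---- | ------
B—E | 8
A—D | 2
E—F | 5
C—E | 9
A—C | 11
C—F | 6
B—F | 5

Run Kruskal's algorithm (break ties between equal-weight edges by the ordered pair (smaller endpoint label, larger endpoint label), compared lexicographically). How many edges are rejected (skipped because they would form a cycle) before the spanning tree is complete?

2

Kruskal: consider edges lightest-first.
A—D (2): add. Components now {A,D} {B} {C} {E} {F}
B—F (5): add. Components now {A,D} {B,F} {C} {E}
E—F (5): add. Components now {A,D} {B,E,F} {C}
C—F (6): add. Components now {A,D} {B,C,E,F}
B—E (8): skip — B and E already connected.
C—E (9): skip — C and E already connected.
A—C (11): add. Components now {A,B,C,D,E,F}
Edges rejected before the tree was complete: 2.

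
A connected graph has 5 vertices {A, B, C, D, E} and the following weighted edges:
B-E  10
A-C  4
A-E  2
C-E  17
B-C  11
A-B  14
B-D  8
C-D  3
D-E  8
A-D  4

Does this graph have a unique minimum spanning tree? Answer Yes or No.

No

Kruskal's algorithm — process edges by increasing weight (ties by edge label):
A-E (2): add — endpoints in different components.
C-D (3): add — endpoints in different components.
A-C (4): add — endpoints in different components.
A-D (4): skip — A and D already connected.
B-D (8): add — endpoints in different components.
Non-tree edge A-D has weight 4, equal to the heaviest edge on its tree cycle — swapping gives another MST of the same weight. Not unique.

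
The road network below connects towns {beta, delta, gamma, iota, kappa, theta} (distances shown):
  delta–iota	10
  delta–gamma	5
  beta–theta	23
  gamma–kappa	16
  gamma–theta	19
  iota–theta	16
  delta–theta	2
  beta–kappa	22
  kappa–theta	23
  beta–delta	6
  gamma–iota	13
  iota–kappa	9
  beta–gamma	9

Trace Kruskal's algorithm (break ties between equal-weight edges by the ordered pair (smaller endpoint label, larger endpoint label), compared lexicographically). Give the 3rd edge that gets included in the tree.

beta-delta

Sort edges by weight, then run Kruskal:
delta–theta (2): add — endpoints in different components.
delta–gamma (5): add — endpoints in different components.
beta–delta (6): add — endpoints in different components.
beta–gamma (9): skip — beta and gamma already connected.
iota–kappa (9): add — endpoints in different components.
delta–iota (10): add — endpoints in different components.
The 3rd edge added is beta–delta.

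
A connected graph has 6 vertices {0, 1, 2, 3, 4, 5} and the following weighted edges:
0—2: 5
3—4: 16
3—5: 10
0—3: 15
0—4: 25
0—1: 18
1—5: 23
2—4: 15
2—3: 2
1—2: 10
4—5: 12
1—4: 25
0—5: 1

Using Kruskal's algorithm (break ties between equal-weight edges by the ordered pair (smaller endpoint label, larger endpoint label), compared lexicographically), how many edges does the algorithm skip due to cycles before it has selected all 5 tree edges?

1

Kruskal: consider edges lightest-first.
0—5 (1): add — endpoints in different components.
2—3 (2): add — endpoints in different components.
0—2 (5): add — endpoints in different components.
1—2 (10): add — endpoints in different components.
3—5 (10): skip — 3 and 5 already connected.
4—5 (12): add — endpoints in different components.
Edges rejected before the tree was complete: 1.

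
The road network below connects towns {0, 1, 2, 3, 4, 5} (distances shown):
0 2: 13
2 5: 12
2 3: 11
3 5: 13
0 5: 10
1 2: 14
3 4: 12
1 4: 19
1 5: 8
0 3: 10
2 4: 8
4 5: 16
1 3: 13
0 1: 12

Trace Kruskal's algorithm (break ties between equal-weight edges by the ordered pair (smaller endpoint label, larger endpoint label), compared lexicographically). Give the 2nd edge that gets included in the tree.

2-4

Kruskal: consider edges lightest-first.
1 5 (8): add. Components now {0} {1,5} {2} {3} {4}
2 4 (8): add. Components now {0} {1,5} {2,4} {3}
0 3 (10): add. Components now {0,3} {1,5} {2,4}
0 5 (10): add. Components now {0,1,3,5} {2,4}
2 3 (11): add. Components now {0,1,2,3,4,5}
The 2nd edge added is 2 4.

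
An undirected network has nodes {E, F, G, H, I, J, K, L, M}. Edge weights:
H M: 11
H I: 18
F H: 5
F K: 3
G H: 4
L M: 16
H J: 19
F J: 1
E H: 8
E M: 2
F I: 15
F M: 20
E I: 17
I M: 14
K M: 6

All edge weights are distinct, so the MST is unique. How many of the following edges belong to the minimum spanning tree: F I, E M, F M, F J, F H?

Sort edges by weight, then run Kruskal:
F J (1): add — endpoints in different components.
E M (2): add — endpoints in different components.
F K (3): add — endpoints in different components.
G H (4): add — endpoints in different components.
F H (5): add — endpoints in different components.
K M (6): add — endpoints in different components.
E H (8): skip — E and H already connected.
H M (11): skip — H and M already connected.
I M (14): add — endpoints in different components.
F I (15): skip — F and I already connected.
L M (16): add — endpoints in different components.
MST edge set: {F J, E M, F K, G H, F H, K M, I M, L M}.
Of the listed edges, {E M, F J, F H} are in the MST → 3.

3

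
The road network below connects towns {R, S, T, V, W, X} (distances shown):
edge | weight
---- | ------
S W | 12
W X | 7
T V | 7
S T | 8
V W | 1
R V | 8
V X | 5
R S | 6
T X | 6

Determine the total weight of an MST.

Prim, starting at W.
Step 1: frontier [V W 1, W X 7, S W 12] → take V W (1); add V.
Step 2: frontier [V X 5, T V 7, R V 8, W X 7, S W 12] → take V X (5); add X.
Step 3: frontier [T V 7, R V 8, S W 12, T X 6] → take T X (6); add T.
Step 4: frontier [S T 8, R V 8, S W 12] → take R V (8); add R.
Step 5: frontier [R S 6, S T 8, S W 12] → take R S (6); add S.
MST edges: V W, V X, T X, R V, R S; total weight 1+5+6+8+6 = 26.

26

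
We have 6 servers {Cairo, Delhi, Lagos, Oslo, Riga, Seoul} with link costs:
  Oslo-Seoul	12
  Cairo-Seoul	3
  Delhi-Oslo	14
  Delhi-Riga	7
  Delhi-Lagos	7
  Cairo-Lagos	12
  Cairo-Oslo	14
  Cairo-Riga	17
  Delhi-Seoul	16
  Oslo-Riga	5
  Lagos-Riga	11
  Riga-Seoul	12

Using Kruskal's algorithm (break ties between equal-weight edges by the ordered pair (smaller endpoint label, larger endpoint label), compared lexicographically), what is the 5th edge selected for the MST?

Kruskal: consider edges lightest-first.
Cairo-Seoul (3): add. Components now {Cairo,Seoul} {Riga} {Lagos} {Delhi} {Oslo}
Oslo-Riga (5): add. Components now {Cairo,Seoul} {Oslo,Riga} {Lagos} {Delhi}
Delhi-Lagos (7): add. Components now {Cairo,Seoul} {Oslo,Riga} {Delhi,Lagos}
Delhi-Riga (7): add. Components now {Cairo,Seoul} {Delhi,Lagos,Oslo,Riga}
Lagos-Riga (11): skip — Riga and Lagos already connected.
Cairo-Lagos (12): add. Components now {Cairo,Delhi,Lagos,Oslo,Riga,Seoul}
The 5th edge added is Cairo-Lagos.

Cairo-Lagos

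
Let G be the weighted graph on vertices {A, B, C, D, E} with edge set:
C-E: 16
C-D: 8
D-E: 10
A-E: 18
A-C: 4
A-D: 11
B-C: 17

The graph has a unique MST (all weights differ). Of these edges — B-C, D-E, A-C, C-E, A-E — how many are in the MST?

3

Sort edges by weight, then run Kruskal:
A-C (4): add — endpoints in different components.
C-D (8): add — endpoints in different components.
D-E (10): add — endpoints in different components.
A-D (11): skip — A and D already connected.
C-E (16): skip — C and E already connected.
B-C (17): add — endpoints in different components.
MST edge set: {A-C, C-D, D-E, B-C}.
Of the listed edges, {B-C, D-E, A-C} are in the MST → 3.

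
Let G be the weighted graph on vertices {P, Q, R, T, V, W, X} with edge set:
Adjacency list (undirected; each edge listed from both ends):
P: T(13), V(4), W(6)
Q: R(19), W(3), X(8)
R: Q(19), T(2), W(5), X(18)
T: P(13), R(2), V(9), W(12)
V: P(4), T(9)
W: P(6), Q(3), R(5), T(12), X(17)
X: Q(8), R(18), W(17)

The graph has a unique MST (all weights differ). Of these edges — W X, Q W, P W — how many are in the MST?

Kruskal: consider edges lightest-first.
R T (2): add — endpoints in different components.
Q W (3): add — endpoints in different components.
P V (4): add — endpoints in different components.
R W (5): add — endpoints in different components.
P W (6): add — endpoints in different components.
Q X (8): add — endpoints in different components.
MST edge set: {R T, Q W, P V, R W, P W, Q X}.
Of the listed edges, {Q W, P W} are in the MST → 2.

2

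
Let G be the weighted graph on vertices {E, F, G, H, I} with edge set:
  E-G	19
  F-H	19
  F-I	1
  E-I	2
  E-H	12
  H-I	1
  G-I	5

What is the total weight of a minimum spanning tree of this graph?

9

Prim's algorithm from G:
Step 1: frontier [G-I 5, E-G 19] → take G-I (5); add I.
Step 2: frontier [E-G 19, F-I 1, H-I 1, E-I 2] → take F-I (1); add F.
Step 3: frontier [F-H 19, E-G 19, H-I 1, E-I 2] → take H-I (1); add H.
Step 4: frontier [E-G 19, E-H 12, E-I 2] → take E-I (2); add E.
MST edges: G-I, F-I, H-I, E-I; total weight 5+1+1+2 = 9.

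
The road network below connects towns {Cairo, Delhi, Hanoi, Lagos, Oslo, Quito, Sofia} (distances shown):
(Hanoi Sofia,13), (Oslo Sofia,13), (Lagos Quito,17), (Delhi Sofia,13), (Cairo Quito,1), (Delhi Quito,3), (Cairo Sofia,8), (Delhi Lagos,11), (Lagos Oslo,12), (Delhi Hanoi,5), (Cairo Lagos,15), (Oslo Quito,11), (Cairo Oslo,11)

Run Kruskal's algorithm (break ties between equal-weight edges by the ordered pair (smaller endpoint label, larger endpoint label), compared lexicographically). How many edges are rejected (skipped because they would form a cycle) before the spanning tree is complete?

Sort edges by weight, then run Kruskal:
Cairo Quito (1): add — endpoints in different components.
Delhi Quito (3): add — endpoints in different components.
Delhi Hanoi (5): add — endpoints in different components.
Cairo Sofia (8): add — endpoints in different components.
Cairo Oslo (11): add — endpoints in different components.
Delhi Lagos (11): add — endpoints in different components.
Edges rejected before the tree was complete: 0.

0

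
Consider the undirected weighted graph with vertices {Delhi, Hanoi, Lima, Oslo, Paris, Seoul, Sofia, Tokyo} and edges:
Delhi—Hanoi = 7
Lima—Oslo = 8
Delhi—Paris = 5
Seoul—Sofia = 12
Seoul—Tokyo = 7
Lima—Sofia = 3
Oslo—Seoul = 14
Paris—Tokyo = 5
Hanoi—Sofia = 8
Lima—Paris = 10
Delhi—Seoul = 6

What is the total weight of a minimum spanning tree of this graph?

Kruskal: consider edges lightest-first.
Lima—Sofia (3): add — endpoints in different components.
Delhi—Paris (5): add — endpoints in different components.
Paris—Tokyo (5): add — endpoints in different components.
Delhi—Seoul (6): add — endpoints in different components.
Delhi—Hanoi (7): add — endpoints in different components.
Seoul—Tokyo (7): skip — Seoul and Tokyo already connected.
Hanoi—Sofia (8): add — endpoints in different components.
Lima—Oslo (8): add — endpoints in different components.
MST edges: Lima—Sofia, Delhi—Paris, Paris—Tokyo, Delhi—Seoul, Delhi—Hanoi, Hanoi—Sofia, Lima—Oslo; total weight 3+5+5+6+7+8+8 = 42.

42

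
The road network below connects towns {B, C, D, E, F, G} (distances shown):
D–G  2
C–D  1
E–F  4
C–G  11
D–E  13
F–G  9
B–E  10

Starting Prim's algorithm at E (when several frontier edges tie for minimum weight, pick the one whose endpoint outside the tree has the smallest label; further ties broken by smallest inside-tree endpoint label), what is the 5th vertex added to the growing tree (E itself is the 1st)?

Grow the tree from E using Prim:
Step 1: cheapest edge leaving the tree is E–F (4); add F.
Step 2: cheapest edge leaving the tree is F–G (9); add G.
Step 3: cheapest edge leaving the tree is D–G (2); add D.
Step 4: cheapest edge leaving the tree is C–D (1); add C.
Step 5: cheapest edge leaving the tree is B–E (10); add B.
Vertex order: E, F, G, D, C, B. The 5th vertex is C.

C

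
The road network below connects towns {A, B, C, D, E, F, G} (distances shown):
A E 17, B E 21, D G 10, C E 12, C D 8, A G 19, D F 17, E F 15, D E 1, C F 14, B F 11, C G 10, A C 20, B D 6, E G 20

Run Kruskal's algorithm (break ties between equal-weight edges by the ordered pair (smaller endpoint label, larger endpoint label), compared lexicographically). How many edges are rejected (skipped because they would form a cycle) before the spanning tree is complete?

4

Sort edges by weight, then run Kruskal:
D E (1): add. Components now {A} {B} {C} {D,E} {F} {G}
B D (6): add. Components now {A} {B,D,E} {C} {F} {G}
C D (8): add. Components now {A} {B,C,D,E} {F} {G}
C G (10): add. Components now {A} {B,C,D,E,G} {F}
D G (10): skip — D and G already connected.
B F (11): add. Components now {A} {B,C,D,E,F,G}
C E (12): skip — C and E already connected.
C F (14): skip — C and F already connected.
E F (15): skip — E and F already connected.
A E (17): add. Components now {A,B,C,D,E,F,G}
Edges rejected before the tree was complete: 4.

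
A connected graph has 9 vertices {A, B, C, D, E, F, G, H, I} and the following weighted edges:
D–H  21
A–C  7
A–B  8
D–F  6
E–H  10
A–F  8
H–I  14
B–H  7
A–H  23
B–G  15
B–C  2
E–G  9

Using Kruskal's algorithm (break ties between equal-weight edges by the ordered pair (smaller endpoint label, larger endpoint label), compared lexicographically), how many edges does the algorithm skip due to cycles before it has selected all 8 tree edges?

1

Kruskal: consider edges lightest-first.
B–C (2): add — endpoints in different components.
D–F (6): add — endpoints in different components.
A–C (7): add — endpoints in different components.
B–H (7): add — endpoints in different components.
A–B (8): skip — A and B already connected.
A–F (8): add — endpoints in different components.
E–G (9): add — endpoints in different components.
E–H (10): add — endpoints in different components.
H–I (14): add — endpoints in different components.
Edges rejected before the tree was complete: 1.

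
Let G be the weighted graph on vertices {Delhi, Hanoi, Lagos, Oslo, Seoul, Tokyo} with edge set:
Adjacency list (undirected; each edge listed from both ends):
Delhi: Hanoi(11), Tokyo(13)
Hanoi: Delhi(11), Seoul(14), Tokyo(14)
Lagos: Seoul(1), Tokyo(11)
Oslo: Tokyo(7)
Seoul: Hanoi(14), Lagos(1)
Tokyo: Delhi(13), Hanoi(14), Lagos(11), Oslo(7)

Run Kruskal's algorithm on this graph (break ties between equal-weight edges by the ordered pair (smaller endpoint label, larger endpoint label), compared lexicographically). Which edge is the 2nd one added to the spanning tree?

Sort edges by weight, then run Kruskal:
Lagos–Seoul (1): add. Components now {Tokyo} {Lagos,Seoul} {Delhi} {Oslo} {Hanoi}
Oslo–Tokyo (7): add. Components now {Oslo,Tokyo} {Lagos,Seoul} {Delhi} {Hanoi}
Delhi–Hanoi (11): add. Components now {Oslo,Tokyo} {Lagos,Seoul} {Delhi,Hanoi}
Lagos–Tokyo (11): add. Components now {Lagos,Oslo,Seoul,Tokyo} {Delhi,Hanoi}
Delhi–Tokyo (13): add. Components now {Delhi,Hanoi,Lagos,Oslo,Seoul,Tokyo}
The 2nd edge added is Oslo–Tokyo.

Oslo-Tokyo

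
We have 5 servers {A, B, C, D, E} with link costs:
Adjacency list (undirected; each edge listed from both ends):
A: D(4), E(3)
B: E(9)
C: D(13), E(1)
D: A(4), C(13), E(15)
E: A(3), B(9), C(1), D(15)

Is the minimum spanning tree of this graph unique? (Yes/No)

Yes

Kruskal: consider edges lightest-first.
C-E (1): add. Components now {A} {B} {C,E} {D}
A-E (3): add. Components now {A,C,E} {B} {D}
A-D (4): add. Components now {A,C,D,E} {B}
B-E (9): add. Components now {A,B,C,D,E}
Every non-tree edge has weight strictly greater than the heaviest edge on the tree path between its endpoints, so the MST is unique.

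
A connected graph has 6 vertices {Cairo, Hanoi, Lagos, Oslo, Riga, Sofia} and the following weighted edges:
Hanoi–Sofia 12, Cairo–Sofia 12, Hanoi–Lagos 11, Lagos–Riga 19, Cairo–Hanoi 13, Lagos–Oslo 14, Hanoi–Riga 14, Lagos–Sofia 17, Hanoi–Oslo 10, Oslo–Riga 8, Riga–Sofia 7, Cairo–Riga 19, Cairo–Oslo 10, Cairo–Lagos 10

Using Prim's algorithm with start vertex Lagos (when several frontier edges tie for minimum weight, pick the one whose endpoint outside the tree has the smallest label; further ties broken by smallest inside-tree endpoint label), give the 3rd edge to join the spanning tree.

Grow the tree from Lagos using Prim:
Step 1: frontier [Cairo–Lagos 10, Hanoi–Lagos 11, Lagos–Oslo 14, Lagos–Sofia 17, Lagos–Riga 19] → take Cairo–Lagos (10); add Cairo.
Step 2: frontier [Cairo–Oslo 10, Cairo–Sofia 12, Cairo–Hanoi 13, Cairo–Riga 19, Hanoi–Lagos 11, Lagos–Oslo 14, Lagos–Sofia 17, Lagos–Riga 19] → take Cairo–Oslo (10); add Oslo.
Step 3: frontier [Cairo–Sofia 12, Cairo–Hanoi 13, Cairo–Riga 19, Hanoi–Lagos 11, Lagos–Sofia 17, Lagos–Riga 19, Oslo–Riga 8, Hanoi–Oslo 10] → take Oslo–Riga (8); add Riga.
Step 4: frontier [Cairo–Sofia 12, Cairo–Hanoi 13, Hanoi–Lagos 11, Lagos–Sofia 17, Hanoi–Oslo 10, Riga–Sofia 7, Hanoi–Riga 14] → take Riga–Sofia (7); add Sofia.
Step 5: frontier [Cairo–Hanoi 13, Hanoi–Lagos 11, Hanoi–Oslo 10, Hanoi–Riga 14, Hanoi–Sofia 12] → take Hanoi–Oslo (10); add Hanoi.
The 3rd edge added is Oslo–Riga.

Oslo-Riga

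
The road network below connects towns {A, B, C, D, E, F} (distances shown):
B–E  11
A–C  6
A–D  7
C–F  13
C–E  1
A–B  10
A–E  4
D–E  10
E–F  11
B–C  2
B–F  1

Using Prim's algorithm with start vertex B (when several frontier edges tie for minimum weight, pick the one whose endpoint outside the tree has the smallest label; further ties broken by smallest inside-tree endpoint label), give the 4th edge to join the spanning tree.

A-E

Grow the tree from B using Prim:
Step 1: cheapest edge leaving the tree is B–F (1); add F.
Step 2: cheapest edge leaving the tree is B–C (2); add C.
Step 3: cheapest edge leaving the tree is C–E (1); add E.
Step 4: cheapest edge leaving the tree is A–E (4); add A.
Step 5: cheapest edge leaving the tree is A–D (7); add D.
The 4th edge added is A–E.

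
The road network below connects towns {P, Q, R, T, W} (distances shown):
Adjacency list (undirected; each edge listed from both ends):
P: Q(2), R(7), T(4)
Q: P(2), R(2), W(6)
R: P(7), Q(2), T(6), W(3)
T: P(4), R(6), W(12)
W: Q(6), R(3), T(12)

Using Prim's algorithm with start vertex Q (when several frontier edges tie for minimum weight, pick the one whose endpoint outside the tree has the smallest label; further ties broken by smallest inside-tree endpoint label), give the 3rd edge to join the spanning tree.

Prim, starting at Q.
Step 1: frontier [P–Q 2, Q–R 2, Q–W 6] → take P–Q (2); add P.
Step 2: frontier [P–T 4, P–R 7, Q–R 2, Q–W 6] → take Q–R (2); add R.
Step 3: frontier [P–T 4, Q–W 6, R–W 3, R–T 6] → take R–W (3); add W.
Step 4: frontier [P–T 4, R–T 6, T–W 12] → take P–T (4); add T.
The 3rd edge added is R–W.

R-W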